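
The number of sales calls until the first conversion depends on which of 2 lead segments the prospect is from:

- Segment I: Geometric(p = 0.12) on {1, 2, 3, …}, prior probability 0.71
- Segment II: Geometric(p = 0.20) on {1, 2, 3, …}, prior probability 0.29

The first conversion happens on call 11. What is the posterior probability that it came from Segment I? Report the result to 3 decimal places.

0.792

By Bayes' theorem, P(k | x) = P(Z=k) f_k(x) / Σ_j P(Z=j) f_j(x).
Evaluate each component's likelihood at the observed value:
  f_I = 0.0334201
  f_II = 0.0214748
Unnormalised posteriors:
  P(Z=I)·f_I = 0.71 × 0.0334201 = 0.0237283
  P(Z=II)·f_II = 0.29 × 0.0214748 = 0.0062277
Evidence: 0.0237283 + 0.0062277 = 0.029956
P(Segment I | data) ≈ 0.792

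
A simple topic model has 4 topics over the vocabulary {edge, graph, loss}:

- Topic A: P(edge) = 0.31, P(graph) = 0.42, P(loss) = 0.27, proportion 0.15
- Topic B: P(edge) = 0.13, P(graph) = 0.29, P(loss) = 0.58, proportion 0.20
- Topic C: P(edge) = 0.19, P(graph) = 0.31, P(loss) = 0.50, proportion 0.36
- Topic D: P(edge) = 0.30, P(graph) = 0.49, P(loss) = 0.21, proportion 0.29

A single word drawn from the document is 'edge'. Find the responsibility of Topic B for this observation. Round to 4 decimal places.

0.1141

By Bayes' theorem, P(k | x) = w_k f_k(x) / Σ_j w_j f_j(x).
Evaluate each component's likelihood at the observed value:
  p_A = P(edge | comp) = 0.31
  p_B = P(edge | comp) = 0.13
  p_C = P(edge | comp) = 0.19
  p_D = P(edge | comp) = 0.30
Multiply by the mixture weights:
  w_A·p_A = 0.15 × 0.31 = 0.0465
  w_B·p_B = 0.20 × 0.13 = 0.026
  w_C·p_C = 0.36 × 0.19 = 0.0684
  w_D·p_D = 0.29 × 0.3 = 0.087
Denominator: 0.0465 + 0.026 + 0.0684 + 0.087 = 0.2279
So the posterior for Topic B is 0.026 / 0.2279 ≈ 0.1141.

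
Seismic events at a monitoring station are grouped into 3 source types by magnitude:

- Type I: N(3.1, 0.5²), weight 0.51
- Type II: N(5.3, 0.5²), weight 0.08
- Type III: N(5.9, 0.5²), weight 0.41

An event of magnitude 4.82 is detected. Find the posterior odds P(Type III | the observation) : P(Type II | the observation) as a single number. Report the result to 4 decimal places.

The posterior odds equal the prior odds times the likelihood ratio: (P(Z=i)/P(Z=j))·(f_i(x)/f_j(x)).
Component likelihoods at x = 4.82:
  L_I = 0.00214935
  L_II = 0.503289
  L_III = 0.0774137
0.0317396 / 0.0402631 ≈ 0.7883

0.7883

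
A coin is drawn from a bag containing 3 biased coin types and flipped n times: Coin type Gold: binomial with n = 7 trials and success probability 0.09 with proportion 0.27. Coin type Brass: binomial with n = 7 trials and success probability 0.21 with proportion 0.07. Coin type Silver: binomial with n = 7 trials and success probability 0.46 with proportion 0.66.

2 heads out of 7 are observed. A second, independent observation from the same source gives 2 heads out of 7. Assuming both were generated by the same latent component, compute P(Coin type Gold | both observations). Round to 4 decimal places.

0.0840

The responsibility of component k is π_k f_k(x) divided by Σ_j π_j f_j(x).
Since both observations come from the same component, the likelihood for component k is f_k(x₁)·f_k(x₂).
  L_Gold = [0.106148] × [0.106148] = 0.0112674
  L_Brass = [0.284966] × [0.284966] = 0.0812057
  L_Silver = [0.204035] × [0.204035] = 0.0416301
Unnormalised posteriors:
  π_Gold·L_Gold = 0.27 × 0.0112674 = 0.00304219
  π_Brass·L_Brass = 0.07 × 0.0812057 = 0.0056844
  π_Silver·L_Silver = 0.66 × 0.0416301 = 0.0274759
Marginal: 0.00304219 + 0.0056844 + 0.0274759 = 0.0362025
Responsibility of Coin type Gold: 0.00304219 / 0.0362025 ≈ 0.0840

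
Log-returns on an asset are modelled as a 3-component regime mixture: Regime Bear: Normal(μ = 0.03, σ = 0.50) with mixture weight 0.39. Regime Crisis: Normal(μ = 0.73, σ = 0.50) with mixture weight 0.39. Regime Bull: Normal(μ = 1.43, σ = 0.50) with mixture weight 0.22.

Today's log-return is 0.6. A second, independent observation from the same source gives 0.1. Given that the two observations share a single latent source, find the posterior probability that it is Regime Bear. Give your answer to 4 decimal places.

0.5396

P(component k | x) = P(Z=k)·f_k(x) / marginal(x), where marginal(x) = Σ_j P(Z=j)·f_j(x).
Since both observations come from the same component, the likelihood for component k is f_k(x₁)·f_k(x₂).
  p_Bear = [0.416616] × [0.790103] = 0.329169
  p_Crisis = [0.771367] × [0.360742] = 0.278265
  p_Bull = [0.201173] × [0.0232003] = 0.00466726
Prior × likelihood for each component:
  P(Z=Bear)·p_Bear = 0.39 × 0.329169 = 0.128376
  P(Z=Crisis)·p_Crisis = 0.39 × 0.278265 = 0.108523
  P(Z=Bull)·p_Bull = 0.22 × 0.00466726 = 0.0010268
Normaliser: 0.128376 + 0.108523 + 0.0010268 = 0.237926
Responsibility of Regime Bear: 0.128376 / 0.237926 ≈ 0.5396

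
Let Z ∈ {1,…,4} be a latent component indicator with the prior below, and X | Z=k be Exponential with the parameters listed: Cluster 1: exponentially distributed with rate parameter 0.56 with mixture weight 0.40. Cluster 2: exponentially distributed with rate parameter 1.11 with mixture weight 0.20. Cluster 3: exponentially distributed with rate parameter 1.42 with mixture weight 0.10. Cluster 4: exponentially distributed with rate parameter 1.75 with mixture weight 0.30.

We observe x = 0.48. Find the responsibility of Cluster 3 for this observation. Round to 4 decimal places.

The responsibility of component k is w_k f_k(x) divided by Σ_j w_j f_j(x).
Component likelihoods at x = 0.48:
  p_1 = 0.428006
  p_2 = 0.651525
  p_3 = 0.718246
  p_4 = 0.755493
Multiply by the mixture weights:
  w_1·p_1 = 0.40 × 0.428006 = 0.171202
  w_2·p_2 = 0.20 × 0.651525 = 0.130305
  w_3·p_3 = 0.10 × 0.718246 = 0.0718246
  w_4·p_4 = 0.30 × 0.755493 = 0.226648
Normaliser: 0.171202 + 0.130305 + 0.0718246 + 0.226648 = 0.59998
So the posterior for Cluster 3 is 0.0718246 / 0.59998 ≈ 0.1197.

0.1197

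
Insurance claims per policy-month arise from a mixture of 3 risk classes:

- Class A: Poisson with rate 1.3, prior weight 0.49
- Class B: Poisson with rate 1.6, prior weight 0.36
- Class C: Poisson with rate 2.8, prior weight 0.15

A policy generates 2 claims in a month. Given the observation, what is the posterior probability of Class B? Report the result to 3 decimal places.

0.385

P(component k | x) = π_k·f_k(x) / marginal(x), where marginal(x) = Σ_j π_j·f_j(x).
Component likelihoods at x = 2 claims:
  L_A = 0.230289
  L_B = 0.258428
  L_C = 0.238375
Multiply by the mixture weights:
  π_A·L_A = 0.49 × 0.230289 = 0.112842
  π_B·L_B = 0.36 × 0.258428 = 0.0930339
  π_C·L_C = 0.15 × 0.238375 = 0.0357563
Denominator: 0.112842 + 0.0930339 + 0.0357563 = 0.241632
P(Class B | x) = 0.0930339 / 0.241632 ≈ 0.385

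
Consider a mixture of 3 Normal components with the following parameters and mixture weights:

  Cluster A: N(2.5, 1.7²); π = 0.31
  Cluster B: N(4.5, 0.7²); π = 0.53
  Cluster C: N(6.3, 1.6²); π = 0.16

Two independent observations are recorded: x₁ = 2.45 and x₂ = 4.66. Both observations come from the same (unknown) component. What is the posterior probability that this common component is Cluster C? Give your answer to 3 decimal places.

P(component k | x) = P(Z=k)·f_k(x) / marginal(x), where marginal(x) = Σ_j P(Z=j)·f_j(x).
Since both observations come from the same component, the likelihood for component k is f_k(x₁)·f_k(x₂).
  f_A = [0.23457] × [0.104689] = 0.0245569
  f_B = [0.00782424] × [0.555223] = 0.00434419
  f_C = [0.0137879] × [0.147452] = 0.00203305
Multiply by the mixture weights:
  P(Z=A)·f_A = 0.31 × 0.0245569 = 0.00761263
  P(Z=B)·f_B = 0.53 × 0.00434419 = 0.00230242
  P(Z=C)·f_C = 0.16 × 0.00203305 = 0.000325289
Evidence: 0.00761263 + 0.00230242 + 0.000325289 = 0.0102403
Responsibility of Cluster C: 0.000325289 / 0.0102403 ≈ 0.032

0.032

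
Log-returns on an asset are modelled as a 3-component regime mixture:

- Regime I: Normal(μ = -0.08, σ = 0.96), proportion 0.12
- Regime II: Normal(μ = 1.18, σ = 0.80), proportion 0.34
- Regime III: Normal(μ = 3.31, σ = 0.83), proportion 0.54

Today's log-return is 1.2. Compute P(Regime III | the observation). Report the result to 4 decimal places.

The responsibility of component k is P(Z=k) f_k(x) divided by Σ_j P(Z=j) f_j(x).
Normal densities:
  f_I = 0.170844
  f_II = 0.498522
  f_III = 0.0189885
Unnormalised posteriors:
  P(Z=I)·f_I = 0.12 × 0.170844 = 0.0205013
  P(Z=II)·f_II = 0.34 × 0.498522 = 0.169497
  P(Z=III)·f_III = 0.54 × 0.0189885 = 0.0102538
Marginal: 0.0205013 + 0.169497 + 0.0102538 = 0.200253
P(Regime III | 1.2) = 0.0102538 / 0.200253 ≈ 0.0512

0.0512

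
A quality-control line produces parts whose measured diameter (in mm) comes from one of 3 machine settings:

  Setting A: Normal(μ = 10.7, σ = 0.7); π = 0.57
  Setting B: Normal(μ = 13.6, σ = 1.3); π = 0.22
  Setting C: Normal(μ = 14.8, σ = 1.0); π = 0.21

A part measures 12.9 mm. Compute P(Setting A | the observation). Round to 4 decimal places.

Posterior ∝ prior × likelihood, so P(k | x) ∝ P(Z=k) f_k(x); normalise over all components.
Evaluate each component's likelihood at the observed value:
  p_A = 0.00408253
  p_B = 0.265465
  p_C = 0.0656158
Multiply by the mixture weights:
  P(Z=A)·p_A = 0.57 × 0.00408253 = 0.00232704
  P(Z=B)·p_B = 0.22 × 0.265465 = 0.0584022
  P(Z=C)·p_C = 0.21 × 0.0656158 = 0.0137793
Marginal: 0.00232704 + 0.0584022 + 0.0137793 = 0.0745086
P(Setting A | x) = 0.00232704 / 0.0745086 ≈ 0.0312

0.0312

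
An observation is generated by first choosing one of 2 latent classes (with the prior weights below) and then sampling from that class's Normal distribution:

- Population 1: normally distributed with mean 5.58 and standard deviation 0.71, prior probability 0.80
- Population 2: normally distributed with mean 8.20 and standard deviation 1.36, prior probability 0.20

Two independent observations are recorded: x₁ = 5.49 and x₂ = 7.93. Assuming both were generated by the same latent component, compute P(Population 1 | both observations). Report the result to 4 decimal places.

Apply Bayes' rule: the posterior for each component is proportional to its prior times its likelihood at x.
Since both observations come from the same component, the likelihood for component k is f_k(x₁)·f_k(x₂).
  p_1 = [(1/(0.71·√(2π)))·exp(−(5.49−5.58)²/(2·0.71²)) = 0.561891·exp(-0.00803) = 0.557394] × [0.00234837] = 0.00130897
  p_2 = [(1/(1.36·√(2π)))·exp(−(5.49−8.20)²/(2·1.36²)) = 0.293340·exp(-1.98532) = 0.0402863] × [0.287616] = 0.011587
Weight by the priors:
  π_1·p_1 = 0.80 × 0.00130897 = 0.00104718
  π_2·p_2 = 0.20 × 0.011587 = 0.00231739
Denominator: 0.00104718 + 0.00231739 = 0.00336457
P(Population 1 | data) = 0.00104718 / 0.00336457 ≈ 0.3112

0.3112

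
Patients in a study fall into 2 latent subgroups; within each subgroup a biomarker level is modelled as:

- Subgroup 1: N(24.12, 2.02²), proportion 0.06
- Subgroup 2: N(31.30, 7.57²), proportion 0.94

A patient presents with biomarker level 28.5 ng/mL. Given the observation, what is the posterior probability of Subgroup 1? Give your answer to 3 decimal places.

0.024

P(component k | x) = P(Z=k)·f_k(x) / marginal(x), where marginal(x) = Σ_j P(Z=j)·f_j(x).
Component likelihoods at x = 28.5 ng/mL:
  p_1 = 0.01882
  p_2 = 0.0492159
Weight by the priors:
  P(Z=1)·p_1 = 0.06 × 0.01882 = 0.0011292
  P(Z=2)·p_2 = 0.94 × 0.0492159 = 0.046263
Marginal: 0.0011292 + 0.046263 = 0.0473922
P(Subgroup 1 | the observation) = 0.0011292 / 0.0473922 ≈ 0.024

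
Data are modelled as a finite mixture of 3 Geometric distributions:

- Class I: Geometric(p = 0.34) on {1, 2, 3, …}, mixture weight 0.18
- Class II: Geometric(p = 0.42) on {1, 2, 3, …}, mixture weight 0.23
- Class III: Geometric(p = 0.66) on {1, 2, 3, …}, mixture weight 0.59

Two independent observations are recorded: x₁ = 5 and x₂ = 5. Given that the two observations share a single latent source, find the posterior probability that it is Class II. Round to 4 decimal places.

P(component k | x) = P(Z=k)·f_k(x) / marginal(x), where marginal(x) = Σ_j P(Z=j)·f_j(x).
Since both observations come from the same component, the likelihood for component k is f_k(x₁)·f_k(x₂).
  f_I = [0.34·(1−0.34)^4 = 0.34·0.189747 = 0.0645141] × [0.0645141] = 0.00416207
  f_II = [0.42·(1−0.42)^4 = 0.42·0.113165 = 0.0475293] × [0.0475293] = 0.00225903
  f_III = [0.66·(1−0.66)^4 = 0.66·0.0133634 = 0.00881982] × [0.00881982] = 7.77892e-05
Multiply by the mixture weights:
  P(Z=I)·f_I = 0.18 × 0.00416207 = 0.000749172
  P(Z=II)·f_II = 0.23 × 0.00225903 = 0.000519578
  P(Z=III)·f_III = 0.59 × 7.77892e-05 = 4.58956e-05
Sum: 0.000749172 + 0.000519578 + 4.58956e-05 = 0.00131465
P(Class II | x) ≈ 0.3952

0.3952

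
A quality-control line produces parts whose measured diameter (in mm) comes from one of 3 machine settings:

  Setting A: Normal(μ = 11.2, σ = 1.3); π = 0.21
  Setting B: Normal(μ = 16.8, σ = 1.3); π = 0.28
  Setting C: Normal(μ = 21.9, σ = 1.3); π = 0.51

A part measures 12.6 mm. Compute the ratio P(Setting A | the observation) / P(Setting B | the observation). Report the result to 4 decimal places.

77.5848

Posterior odds = (w_i f_i(x)) / (w_j f_j(x)); the normalising sum cancels.
Component likelihoods at x = 12.6 mm:
  p_A = 0.171841
  p_B = 0.00166116
  p_C = 2.36543e-12
Posterior odds = (w_A·p_A) / (w_B·p_B) = (0.21·0.171841) / (0.28·0.00166116) = 0.0360867 / 0.000465125 ≈ 77.5848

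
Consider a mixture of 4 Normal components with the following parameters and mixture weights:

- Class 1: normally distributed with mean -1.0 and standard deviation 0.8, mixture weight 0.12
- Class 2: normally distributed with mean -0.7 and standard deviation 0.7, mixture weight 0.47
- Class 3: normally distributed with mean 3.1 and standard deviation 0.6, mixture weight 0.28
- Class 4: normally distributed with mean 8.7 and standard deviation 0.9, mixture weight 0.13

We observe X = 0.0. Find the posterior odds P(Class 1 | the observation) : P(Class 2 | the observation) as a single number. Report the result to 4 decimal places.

Only the two components matter; the odds are (w_i f_i(x)) / (w_j f_j(x)).
Evaluate each component's likelihood at the observed value:
  p_1 = 0.228311
  p_2 = 0.345672
  p_3 = 1.06202e-06
  p_4 = 2.26707e-21
Odds = (0.12/0.47) × (0.228311/0.345672) = 0.255319 × 0.660485 ≈ 0.1686

0.1686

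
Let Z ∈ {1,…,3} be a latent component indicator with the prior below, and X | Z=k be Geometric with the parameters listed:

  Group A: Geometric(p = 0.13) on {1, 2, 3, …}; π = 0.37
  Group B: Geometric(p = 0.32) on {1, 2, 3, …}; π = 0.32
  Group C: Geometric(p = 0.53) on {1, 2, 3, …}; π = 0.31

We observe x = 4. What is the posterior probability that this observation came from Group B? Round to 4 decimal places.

0.3978

Apply Bayes' rule: the posterior for each component is proportional to its prior times its likelihood at x.
Component likelihoods at x = 4:
  p_A = 0.13·(1−0.13)^3 = 0.13·0.658503 = 0.0856054
  p_B = 0.32·(1−0.32)^3 = 0.32·0.314432 = 0.100618
  p_C = 0.53·(1−0.53)^3 = 0.53·0.103823 = 0.0550262
Prior × likelihood for each component:
  P(Z=A)·p_A = 0.37 × 0.0856054 = 0.031674
  P(Z=B)·p_B = 0.32 × 0.100618 = 0.0321978
  P(Z=C)·p_C = 0.31 × 0.0550262 = 0.0170581
Normaliser: 0.031674 + 0.0321978 + 0.0170581 = 0.0809299
P(Group B | the observation) ≈ 0.3978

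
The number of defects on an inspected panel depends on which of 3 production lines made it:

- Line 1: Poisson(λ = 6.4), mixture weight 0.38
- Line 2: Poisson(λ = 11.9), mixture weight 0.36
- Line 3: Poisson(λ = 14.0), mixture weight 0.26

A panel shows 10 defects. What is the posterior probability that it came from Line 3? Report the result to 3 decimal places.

By Bayes' theorem, P(k | x) = P(Z=k) f_k(x) / Σ_j P(Z=j) f_j(x).
Poisson probabilities:
  p_1 = e^(−6.4)·6.4^10/10! = 0.05279
  p_2 = e^(−11.9)·11.9^10/10! = 0.106562
  p_3 = e^(−14.0)·14.0^10/10! = 0.0662818
Prior × likelihood for each component:
  P(Z=1)·p_1 = 0.38 × 0.05279 = 0.0200602
  P(Z=2)·p_2 = 0.36 × 0.106562 = 0.0383623
  P(Z=3)·p_3 = 0.26 × 0.0662818 = 0.0172333
Evidence: 0.0200602 + 0.0383623 + 0.0172333 = 0.0756558
Responsibility of Line 3: 0.0172333 / 0.0756558 ≈ 0.228

0.228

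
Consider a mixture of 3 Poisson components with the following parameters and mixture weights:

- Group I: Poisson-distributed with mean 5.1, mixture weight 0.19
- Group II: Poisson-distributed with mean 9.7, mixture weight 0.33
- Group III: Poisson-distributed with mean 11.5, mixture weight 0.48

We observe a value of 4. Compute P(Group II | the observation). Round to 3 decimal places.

By Bayes' theorem, P(k | x) = π_k f_k(x) / Σ_j π_j f_j(x).
Evaluate each component's likelihood at the observed value:
  L_I = e^(−5.1)·5.1^4/4! = 0.171857
  L_II = e^(−9.7)·9.7^4/4! = 0.0226058
  L_III = e^(−11.5)·11.5^4/4! = 0.00738233
Unnormalised posteriors:
  π_I·L_I = 0.19 × 0.171857 = 0.0326529
  π_II·L_II = 0.33 × 0.0226058 = 0.0074599
  π_III·L_III = 0.48 × 0.00738233 = 0.00354352
Normaliser: 0.0326529 + 0.0074599 + 0.00354352 = 0.0436563
P(Group II | data) = 0.0074599 / 0.0436563 ≈ 0.171

0.171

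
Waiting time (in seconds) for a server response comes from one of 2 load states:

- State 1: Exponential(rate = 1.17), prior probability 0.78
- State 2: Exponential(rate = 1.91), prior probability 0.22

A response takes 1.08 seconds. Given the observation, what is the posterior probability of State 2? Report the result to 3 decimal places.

Apply Bayes' rule: the posterior for each component is proportional to its prior times its likelihood at x.
Evaluate each component's likelihood at the observed value:
  p_1 = 1.17·e^(−1.17·1.08) = 1.17·e^(−1.2636) = 0.330683
  p_2 = 1.91·e^(−1.91·1.08) = 1.91·e^(−2.0628) = 0.242756
Unnormalised posteriors:
  P(Z=1)·p_1 = 0.78 × 0.330683 = 0.257932
  P(Z=2)·p_2 = 0.22 × 0.242756 = 0.0534064
Evidence: 0.257932 + 0.0534064 = 0.311339
P(State 2 | 1.08 seconds) = 0.0534064 / 0.311339 ≈ 0.172

0.172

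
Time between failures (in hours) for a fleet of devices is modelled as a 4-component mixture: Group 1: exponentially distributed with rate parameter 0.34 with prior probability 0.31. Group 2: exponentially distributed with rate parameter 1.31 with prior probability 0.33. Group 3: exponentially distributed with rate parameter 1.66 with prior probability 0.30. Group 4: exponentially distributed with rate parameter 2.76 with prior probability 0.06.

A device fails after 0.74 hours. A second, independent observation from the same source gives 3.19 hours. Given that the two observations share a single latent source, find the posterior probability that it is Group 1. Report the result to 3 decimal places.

The responsibility of component k is π_k f_k(x) divided by Σ_j π_j f_j(x).
Since both observations come from the same component, the likelihood for component k is f_k(x₁)·f_k(x₂).
  p_1 = [0.264369] × [0.114933] = 0.0303846
  p_2 = [0.496897] × [0.0200631] = 0.00996929
  p_3 = [0.485983] × [0.00832425] = 0.00404544
  p_4 = [0.358019] × [0.000414197] = 0.00014829
Prior × likelihood for each component:
  π_1·p_1 = 0.31 × 0.0303846 = 0.00941923
  π_2·p_2 = 0.33 × 0.00996929 = 0.00328987
  π_3·p_3 = 0.30 × 0.00404544 = 0.00121363
  π_4·p_4 = 0.06 × 0.00014829 = 8.89742e-06
Sum: 0.00941923 + 0.00328987 + 0.00121363 + 8.89742e-06 = 0.0139316
P(Group 1 | x₁,x₂) = 0.00941923 / 0.0139316 ≈ 0.676

0.676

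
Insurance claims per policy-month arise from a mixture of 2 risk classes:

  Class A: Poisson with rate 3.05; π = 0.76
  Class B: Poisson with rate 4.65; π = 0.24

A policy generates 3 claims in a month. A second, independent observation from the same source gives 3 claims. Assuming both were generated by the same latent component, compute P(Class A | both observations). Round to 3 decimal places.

0.861

P(component k | x) = w_k·f_k(x) / marginal(x), where marginal(x) = Σ_j w_j·f_j(x).
Since both observations come from the same component, the likelihood for component k is f_k(x₁)·f_k(x₂).
  f_A = [0.22395] × [0.22395] = 0.0501534
  f_B = [0.160228] × [0.160228] = 0.025673
Weight by the priors:
  w_A·f_A = 0.76 × 0.0501534 = 0.0381166
  w_B·f_B = 0.24 × 0.025673 = 0.00616152
Marginal: 0.0381166 + 0.00616152 = 0.0442781
P(Class A | x) = 0.0381166 / 0.0442781 ≈ 0.861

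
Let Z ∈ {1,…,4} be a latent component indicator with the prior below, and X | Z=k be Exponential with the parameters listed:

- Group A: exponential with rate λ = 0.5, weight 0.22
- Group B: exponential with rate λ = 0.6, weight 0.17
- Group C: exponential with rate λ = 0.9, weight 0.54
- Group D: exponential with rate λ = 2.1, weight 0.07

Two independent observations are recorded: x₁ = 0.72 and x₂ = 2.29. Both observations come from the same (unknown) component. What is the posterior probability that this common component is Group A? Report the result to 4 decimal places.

0.2350

Posterior ∝ prior × likelihood, so P(k | x) ∝ w_k f_k(x); normalise over all components.
Since both observations come from the same component, the likelihood for component k is f_k(x₁)·f_k(x₂).
  p_A = [0.348838] × [0.159112] = 0.0555043
  p_B = [0.389526] × [0.151856] = 0.0591516
  p_C = [0.470782] × [0.114594] = 0.0539487
  p_D = [0.462984] × [0.0171276] = 0.00792982
Weight by the priors:
  w_A·p_A = 0.22 × 0.0555043 = 0.012211
  w_B·p_B = 0.17 × 0.0591516 = 0.0100558
  w_C·p_C = 0.54 × 0.0539487 = 0.0291323
  w_D·p_D = 0.07 × 0.00792982 = 0.000555087
Sum: 0.012211 + 0.0100558 + 0.0291323 + 0.000555087 = 0.0519541
P(Group A | x₁,x₂) ≈ 0.2350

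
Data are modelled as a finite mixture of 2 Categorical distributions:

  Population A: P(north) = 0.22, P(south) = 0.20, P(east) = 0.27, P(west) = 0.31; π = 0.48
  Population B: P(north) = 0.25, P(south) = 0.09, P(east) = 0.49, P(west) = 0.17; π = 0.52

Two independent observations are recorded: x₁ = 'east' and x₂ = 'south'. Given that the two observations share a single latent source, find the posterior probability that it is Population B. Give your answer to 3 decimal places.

The responsibility of component k is π_k f_k(x) divided by Σ_j π_j f_j(x).
Since both observations come from the same component, the likelihood for component k is f_k(x₁)·f_k(x₂).
  f_A = [P(east | comp) = 0.27] × [0.2] = 0.054
  f_B = [P(east | comp) = 0.49] × [0.09] = 0.0441
Multiply by the mixture weights:
  π_A·f_A = 0.48 × 0.054 = 0.02592
  π_B·f_B = 0.52 × 0.0441 = 0.022932
Evidence: 0.02592 + 0.022932 = 0.048852
P(Population B | x) = 0.022932 / 0.048852 ≈ 0.469

0.469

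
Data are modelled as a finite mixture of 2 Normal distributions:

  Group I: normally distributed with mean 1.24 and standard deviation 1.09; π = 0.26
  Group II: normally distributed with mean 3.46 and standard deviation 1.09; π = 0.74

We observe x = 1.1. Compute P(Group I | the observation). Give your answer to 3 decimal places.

P(component k | x) = π_k·f_k(x) / marginal(x), where marginal(x) = Σ_j π_j·f_j(x).
Evaluate each component's likelihood at the observed value:
  p_I = (1/(1.09·√(2π)))·exp(−(1.1−1.24)²/(2·1.09²)) = 0.366002·exp(-0.00825) = 0.362996
  p_II = (1/(1.09·√(2π)))·exp(−(1.1−3.46)²/(2·1.09²)) = 0.366002·exp(-2.34391) = 0.0351185
Multiply by the mixture weights:
  π_I·p_I = 0.26 × 0.362996 = 0.0943788
  π_II·p_II = 0.74 × 0.0351185 = 0.0259877
Evidence: 0.0943788 + 0.0259877 = 0.120367
P(Group I | x) ≈ 0.784

0.784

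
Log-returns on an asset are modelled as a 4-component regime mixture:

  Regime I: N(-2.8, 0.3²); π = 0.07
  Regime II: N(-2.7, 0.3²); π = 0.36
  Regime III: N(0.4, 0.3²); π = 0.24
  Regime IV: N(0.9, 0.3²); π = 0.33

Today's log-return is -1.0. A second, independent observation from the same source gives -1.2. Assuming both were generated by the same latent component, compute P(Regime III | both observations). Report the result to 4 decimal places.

The responsibility of component k is w_k f_k(x) divided by Σ_j w_j f_j(x).
Since both observations come from the same component, the likelihood for component k is f_k(x₁)·f_k(x₂).
  f_I = [(1/(0.3·√(2π)))·exp(−(-1.0−-2.8)²/(2·0.3²)) = 1.329808·exp(-18.00000) = 2.02529e-08] × [8.85434e-07] = 1.79326e-14
  f_II = [(1/(0.3·√(2π)))·exp(−(-1.0−-2.7)²/(2·0.3²)) = 1.329808·exp(-16.05556) = 1.41563e-07] × [4.95573e-06] = 7.01548e-13
  f_III = [(1/(0.3·√(2π)))·exp(−(-1.0−0.4)²/(2·0.3²)) = 1.329808·exp(-10.88889) = 2.48202e-05] × [8.85434e-07] = 2.19766e-11
  f_IV = [(1/(0.3·√(2π)))·exp(−(-1.0−0.9)²/(2·0.3²)) = 1.329808·exp(-20.05556) = 2.59282e-09] × [3.04491e-11] = 7.89488e-20
Weight by the priors:
  w_I·f_I = 0.07 × 1.79326e-14 = 1.25529e-15
  w_II·f_II = 0.36 × 7.01548e-13 = 2.52557e-13
  w_III·f_III = 0.24 × 2.19766e-11 = 5.27439e-12
  w_IV·f_IV = 0.33 × 7.89488e-20 = 2.60531e-20
Marginal: 1.25529e-15 + 2.52557e-13 + 5.27439e-12 + 2.60531e-20 = 5.5282e-12
P(Regime III | x₁, x₂) = 5.27439e-12 / 5.5282e-12 ≈ 0.9541

0.9541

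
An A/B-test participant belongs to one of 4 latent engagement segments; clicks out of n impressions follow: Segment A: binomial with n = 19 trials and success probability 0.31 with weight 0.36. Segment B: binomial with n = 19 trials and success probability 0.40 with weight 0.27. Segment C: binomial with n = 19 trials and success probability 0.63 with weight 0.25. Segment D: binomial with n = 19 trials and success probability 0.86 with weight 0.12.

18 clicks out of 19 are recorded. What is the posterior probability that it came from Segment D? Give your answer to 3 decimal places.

0.980

Posterior ∝ prior × likelihood, so P(k | x) ∝ π_k f_k(x); normalise over all components.
Component likelihoods at x = 18 clicks out of 19:
  p_A = 9.16459e-09
  p_B = 7.83402e-07
  p_C = 0.00171825
  p_D = 0.176138
Unnormalised posteriors:
  π_A·p_A = 0.36 × 9.16459e-09 = 3.29925e-09
  π_B·p_B = 0.27 × 7.83402e-07 = 2.11519e-07
  π_C·p_C = 0.25 × 0.00171825 = 0.000429561
  π_D·p_D = 0.12 × 0.176138 = 0.0211366
Marginal: 3.29925e-09 + 2.11519e-07 + 0.000429561 + 0.0211366 = 0.0215664
So the posterior for Segment D is 0.0211366 / 0.0215664 ≈ 0.980.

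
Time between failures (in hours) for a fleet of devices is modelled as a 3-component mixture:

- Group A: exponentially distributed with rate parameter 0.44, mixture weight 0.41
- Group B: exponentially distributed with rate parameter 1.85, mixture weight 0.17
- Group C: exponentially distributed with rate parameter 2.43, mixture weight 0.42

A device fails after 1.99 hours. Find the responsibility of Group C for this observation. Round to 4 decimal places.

0.0889

P(component k | x) = π_k·f_k(x) / marginal(x), where marginal(x) = Σ_j π_j·f_j(x).
Exponential densities:
  p_A = 0.183309
  p_B = 0.0465926
  p_C = 0.0192969
Weight by the priors:
  π_A·p_A = 0.41 × 0.183309 = 0.0751568
  π_B·p_B = 0.17 × 0.0465926 = 0.00792074
  π_C·p_C = 0.42 × 0.0192969 = 0.00810471
Marginal: 0.0751568 + 0.00792074 + 0.00810471 = 0.0911823
Responsibility of Group C: 0.00810471 / 0.0911823 ≈ 0.0889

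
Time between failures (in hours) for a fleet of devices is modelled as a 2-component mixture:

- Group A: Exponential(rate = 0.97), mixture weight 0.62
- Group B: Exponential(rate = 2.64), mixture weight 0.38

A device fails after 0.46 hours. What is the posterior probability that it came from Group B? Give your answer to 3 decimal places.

0.436

The responsibility of component k is π_k f_k(x) divided by Σ_j π_j f_j(x).
Evaluate each component's likelihood at the observed value:
  p_A = 0.620854
  p_B = 0.783785
Weight by the priors:
  π_A·p_A = 0.62 × 0.620854 = 0.38493
  π_B·p_B = 0.38 × 0.783785 = 0.297838
Marginal: 0.38493 + 0.297838 = 0.682768
So the posterior for Group B is 0.297838 / 0.682768 ≈ 0.436.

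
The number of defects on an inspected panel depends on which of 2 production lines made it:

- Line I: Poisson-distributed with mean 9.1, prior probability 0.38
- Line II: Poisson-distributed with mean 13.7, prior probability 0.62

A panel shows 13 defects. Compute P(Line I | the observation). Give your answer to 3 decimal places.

0.230

By Bayes' theorem, P(k | x) = P(Z=k) f_k(x) / Σ_j P(Z=j) f_j(x).
Evaluate each component's likelihood at the observed value:
  f_I = 0.0526233
  f_II = 0.107957
Unnormalised posteriors:
  P(Z=I)·f_I = 0.38 × 0.0526233 = 0.0199969
  P(Z=II)·f_II = 0.62 × 0.107957 = 0.0669336
Marginal: 0.0199969 + 0.0669336 = 0.0869305
P(Line I | x) = 0.0199969 / 0.0869305 ≈ 0.230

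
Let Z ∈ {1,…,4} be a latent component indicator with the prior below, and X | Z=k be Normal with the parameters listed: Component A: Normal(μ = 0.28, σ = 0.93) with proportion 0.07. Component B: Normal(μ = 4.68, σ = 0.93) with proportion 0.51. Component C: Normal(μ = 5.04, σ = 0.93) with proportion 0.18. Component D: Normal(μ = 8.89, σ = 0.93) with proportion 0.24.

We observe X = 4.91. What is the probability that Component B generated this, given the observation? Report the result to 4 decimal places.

0.7351

Apply Bayes' rule: the posterior for each component is proportional to its prior times its likelihood at x.
Normal densities:
  L_A = (1/(0.93·√(2π)))·exp(−(4.91−0.28)²/(2·0.93²)) = 0.428970·exp(-12.39270) = 1.77969e-06
  L_B = (1/(0.93·√(2π)))·exp(−(4.91−4.68)²/(2·0.93²)) = 0.428970·exp(-0.03058) = 0.41605
  L_C = (1/(0.93·√(2π)))·exp(−(4.91−5.04)²/(2·0.93²)) = 0.428970·exp(-0.00977) = 0.4248
  L_D = (1/(0.93·√(2π)))·exp(−(4.91−8.89)²/(2·0.93²)) = 0.428970·exp(-9.15736) = 4.5231e-05
Unnormalised posteriors:
  π_A·L_A = 0.07 × 1.77969e-06 = 1.24578e-07
  π_B·L_B = 0.51 × 0.41605 = 0.212186
  π_C·L_C = 0.18 × 0.4248 = 0.0764639
  π_D·L_D = 0.24 × 4.5231e-05 = 1.08554e-05
Normaliser: 1.24578e-07 + 0.212186 + 0.0764639 + 1.08554e-05 = 0.28866
Responsibility of Component B: 0.212186 / 0.28866 ≈ 0.7351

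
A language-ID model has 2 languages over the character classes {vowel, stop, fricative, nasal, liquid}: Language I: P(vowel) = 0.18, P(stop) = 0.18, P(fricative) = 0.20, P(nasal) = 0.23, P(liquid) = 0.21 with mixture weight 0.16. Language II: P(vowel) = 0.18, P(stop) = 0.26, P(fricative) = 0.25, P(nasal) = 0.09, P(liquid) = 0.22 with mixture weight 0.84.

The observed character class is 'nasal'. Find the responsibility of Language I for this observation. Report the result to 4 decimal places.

P(component k | x) = π_k·f_k(x) / marginal(x), where marginal(x) = Σ_j π_j·f_j(x).
Categorical probabilities:
  L_I = P(nasal | comp) = 0.23
  L_II = P(nasal | comp) = 0.09
Weight by the priors:
  π_I·L_I = 0.16 × 0.23 = 0.0368
  π_II·L_II = 0.84 × 0.09 = 0.0756
Sum: 0.0368 + 0.0756 = 0.1124
P(Language I | the observation) = 0.0368 / 0.1124 ≈ 0.3274

0.3274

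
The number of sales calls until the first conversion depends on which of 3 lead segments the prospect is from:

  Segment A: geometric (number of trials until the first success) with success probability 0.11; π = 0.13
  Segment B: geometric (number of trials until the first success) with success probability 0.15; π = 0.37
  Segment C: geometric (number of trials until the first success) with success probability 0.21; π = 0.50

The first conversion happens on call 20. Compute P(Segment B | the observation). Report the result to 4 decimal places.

The responsibility of component k is w_k f_k(x) divided by Σ_j w_j f_j(x).
Geometric probabilities:
  L_A = 0.11·(1−0.11)^19 = 0.11·0.109247 = 0.0120172
  L_B = 0.15·(1−0.15)^19 = 0.15·0.0455994 = 0.00683992
  L_C = 0.21·(1−0.21)^19 = 0.21·0.0113479 = 0.00238305
Weight by the priors:
  w_A·L_A = 0.13 × 0.0120172 = 0.00156223
  w_B·L_B = 0.37 × 0.00683992 = 0.00253077
  w_C·L_C = 0.50 × 0.00238305 = 0.00119153
Marginal: 0.00156223 + 0.00253077 + 0.00119153 = 0.00528453
Responsibility of Segment B: 0.00253077 / 0.00528453 ≈ 0.4789

0.4789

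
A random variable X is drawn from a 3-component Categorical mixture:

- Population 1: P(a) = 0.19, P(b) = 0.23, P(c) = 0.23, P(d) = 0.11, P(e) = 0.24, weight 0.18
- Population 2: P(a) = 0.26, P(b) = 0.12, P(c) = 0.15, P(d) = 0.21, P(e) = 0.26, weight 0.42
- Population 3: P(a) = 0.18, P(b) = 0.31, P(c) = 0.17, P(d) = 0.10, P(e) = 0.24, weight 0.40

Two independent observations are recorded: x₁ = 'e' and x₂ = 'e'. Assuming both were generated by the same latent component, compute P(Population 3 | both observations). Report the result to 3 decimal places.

0.373

The responsibility of component k is π_k f_k(x) divided by Σ_j π_j f_j(x).
Since both observations come from the same component, the likelihood for component k is f_k(x₁)·f_k(x₂).
  L_1 = [0.24] × [0.24] = 0.0576
  L_2 = [0.26] × [0.26] = 0.0676
  L_3 = [0.24] × [0.24] = 0.0576
Unnormalised posteriors:
  π_1·L_1 = 0.18 × 0.0576 = 0.010368
  π_2·L_2 = 0.42 × 0.0676 = 0.028392
  π_3·L_3 = 0.40 × 0.0576 = 0.02304
Denominator: 0.010368 + 0.028392 + 0.02304 = 0.0618
So the posterior for Population 3 is 0.02304 / 0.0618 ≈ 0.373.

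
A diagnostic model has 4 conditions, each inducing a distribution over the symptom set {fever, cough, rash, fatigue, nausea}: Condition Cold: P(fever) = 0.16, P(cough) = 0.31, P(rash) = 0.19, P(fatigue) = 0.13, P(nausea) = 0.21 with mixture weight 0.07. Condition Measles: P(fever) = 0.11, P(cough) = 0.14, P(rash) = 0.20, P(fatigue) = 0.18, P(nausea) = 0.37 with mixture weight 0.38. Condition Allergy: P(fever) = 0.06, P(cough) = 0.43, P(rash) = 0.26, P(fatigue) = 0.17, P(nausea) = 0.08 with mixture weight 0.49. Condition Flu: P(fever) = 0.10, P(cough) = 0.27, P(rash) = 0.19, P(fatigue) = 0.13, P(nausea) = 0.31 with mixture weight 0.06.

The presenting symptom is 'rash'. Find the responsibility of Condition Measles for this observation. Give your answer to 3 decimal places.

P(component k | x) = π_k·f_k(x) / marginal(x), where marginal(x) = Σ_j π_j·f_j(x).
Categorical probabilities:
  L_Cold = 0.19
  L_Measles = 0.2
  L_Allergy = 0.26
  L_Flu = 0.19
Weight by the priors:
  π_Cold·L_Cold = 0.07 × 0.19 = 0.0133
  π_Measles·L_Measles = 0.38 × 0.2 = 0.076
  π_Allergy·L_Allergy = 0.49 × 0.26 = 0.1274
  π_Flu·L_Flu = 0.06 × 0.19 = 0.0114
Marginal: 0.0133 + 0.076 + 0.1274 + 0.0114 = 0.2281
Responsibility of Condition Measles: 0.076 / 0.2281 ≈ 0.333

0.333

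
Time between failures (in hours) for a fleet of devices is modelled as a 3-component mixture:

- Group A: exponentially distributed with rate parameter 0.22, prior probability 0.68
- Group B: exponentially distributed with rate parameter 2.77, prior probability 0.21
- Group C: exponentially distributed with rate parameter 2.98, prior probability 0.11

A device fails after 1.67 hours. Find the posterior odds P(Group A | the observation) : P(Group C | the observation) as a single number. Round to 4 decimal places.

Posterior odds = (π_i f_i(x)) / (π_j f_j(x)); the normalising sum cancels.
Exponential densities:
  L_A = 0.22·e^(−0.22·1.67) = 0.22·e^(−0.3674) = 0.152357
  L_B = 2.77·e^(−2.77·1.67) = 2.77·e^(−4.6259) = 0.0271317
  L_C = 2.98·e^(−2.98·1.67) = 2.98·e^(−4.9766) = 0.0205545
Odds = (0.68/0.11) × (0.152357/0.0205545) = 6.18182 × 7.41236 ≈ 45.8219

45.8219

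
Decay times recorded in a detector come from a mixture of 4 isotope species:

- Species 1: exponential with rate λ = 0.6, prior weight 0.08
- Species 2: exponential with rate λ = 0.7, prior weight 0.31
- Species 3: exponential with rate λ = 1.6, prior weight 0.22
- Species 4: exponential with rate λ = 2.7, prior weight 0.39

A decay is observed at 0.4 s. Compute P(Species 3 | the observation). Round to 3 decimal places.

By Bayes' theorem, P(k | x) = P(Z=k) f_k(x) / Σ_j P(Z=j) f_j(x).
Evaluate each component's likelihood at the observed value:
  p_1 = 0.6·e^(−0.6·0.4) = 0.6·e^(−0.2400) = 0.471977
  p_2 = 0.7·e^(−0.7·0.4) = 0.7·e^(−0.2800) = 0.529049
  p_3 = 1.6·e^(−1.6·0.4) = 1.6·e^(−0.6400) = 0.843668
  p_4 = 2.7·e^(−2.7·0.4) = 2.7·e^(−1.0800) = 0.916908
Weight by the priors:
  P(Z=1)·p_1 = 0.08 × 0.471977 = 0.0377581
  P(Z=2)·p_2 = 0.31 × 0.529049 = 0.164005
  P(Z=3)·p_3 = 0.22 × 0.843668 = 0.185607
  P(Z=4)·p_4 = 0.39 × 0.916908 = 0.357594
Evidence: 0.0377581 + 0.164005 + 0.185607 + 0.357594 = 0.744964
Responsibility of Species 3: 0.185607 / 0.744964 ≈ 0.249

0.249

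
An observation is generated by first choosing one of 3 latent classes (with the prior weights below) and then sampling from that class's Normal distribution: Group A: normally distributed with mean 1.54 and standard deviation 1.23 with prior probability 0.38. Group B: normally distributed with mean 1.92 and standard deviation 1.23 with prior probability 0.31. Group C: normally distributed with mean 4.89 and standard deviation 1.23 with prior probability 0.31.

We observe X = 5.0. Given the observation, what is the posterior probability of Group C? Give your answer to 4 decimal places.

By Bayes' theorem, P(k | x) = P(Z=k) f_k(x) / Σ_j P(Z=j) f_j(x).
Component likelihoods at x = 5.0:
  L_A = (1/(1.23·√(2π)))·exp(−(5.0−1.54)²/(2·1.23²)) = 0.324343·exp(-3.95651) = 0.00620463
  L_B = (1/(1.23·√(2π)))·exp(−(5.0−1.92)²/(2·1.23²)) = 0.324343·exp(-3.13517) = 0.0141064
  L_C = (1/(1.23·√(2π)))·exp(−(5.0−4.89)²/(2·1.23²)) = 0.324343·exp(-0.00400) = 0.323049
Multiply by the mixture weights:
  P(Z=A)·L_A = 0.38 × 0.00620463 = 0.00235776
  P(Z=B)·L_B = 0.31 × 0.0141064 = 0.004373
  P(Z=C)·L_C = 0.31 × 0.323049 = 0.100145
Denominator: 0.00235776 + 0.004373 + 0.100145 = 0.106876
Responsibility of Group C: 0.100145 / 0.106876 ≈ 0.9370

0.9370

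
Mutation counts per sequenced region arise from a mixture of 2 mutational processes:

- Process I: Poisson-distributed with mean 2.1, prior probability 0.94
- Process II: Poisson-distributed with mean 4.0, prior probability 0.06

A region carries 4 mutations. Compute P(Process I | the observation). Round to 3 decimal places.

P(component k | x) = π_k·f_k(x) / marginal(x), where marginal(x) = Σ_j π_j·f_j(x).
Evaluate each component's likelihood at the observed value:
  p_I = e^(−2.1)·2.1^4/4! = 0.099231
  p_II = e^(−4.0)·4.0^4/4! = 0.195367
Multiply by the mixture weights:
  π_I·p_I = 0.94 × 0.099231 = 0.0932772
  π_II·p_II = 0.06 × 0.195367 = 0.011722
Normaliser: 0.0932772 + 0.011722 = 0.104999
P(Process I | 4 mutations) = 0.0932772 / 0.104999 ≈ 0.888

0.888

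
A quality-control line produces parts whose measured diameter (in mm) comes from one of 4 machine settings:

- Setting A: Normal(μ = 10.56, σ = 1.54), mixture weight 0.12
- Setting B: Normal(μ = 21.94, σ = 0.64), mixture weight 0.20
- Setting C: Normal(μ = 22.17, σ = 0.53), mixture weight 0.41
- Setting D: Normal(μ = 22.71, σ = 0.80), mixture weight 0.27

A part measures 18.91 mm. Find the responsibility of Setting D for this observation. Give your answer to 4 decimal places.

0.4986

Apply Bayes' rule: the posterior for each component is proportional to its prior times its likelihood at x.
Normal densities:
  p_A = (1/(1.54·√(2π)))·exp(−(18.91−10.56)²/(2·1.54²)) = 0.259053·exp(-14.69946) = 1.07027e-07
  p_B = (1/(0.64·√(2π)))·exp(−(18.91−21.94)²/(2·0.64²)) = 0.623347·exp(-11.20715) = 8.46302e-06
  p_C = (1/(0.53·√(2π)))·exp(−(18.91−22.17)²/(2·0.53²)) = 0.752721·exp(-18.91705) = 4.58208e-09
  p_D = (1/(0.80·√(2π)))·exp(−(18.91−22.71)²/(2·0.80²)) = 0.498678·exp(-11.28125) = 6.28688e-06
Unnormalised posteriors:
  w_A·p_A = 0.12 × 1.07027e-07 = 1.28432e-08
  w_B·p_B = 0.20 × 8.46302e-06 = 1.6926e-06
  w_C·p_C = 0.41 × 4.58208e-09 = 1.87865e-09
  w_D·p_D = 0.27 × 6.28688e-06 = 1.69746e-06
Normaliser: 1.28432e-08 + 1.6926e-06 + 1.87865e-09 + 1.69746e-06 = 3.40478e-06
P(Setting D | data) ≈ 0.4986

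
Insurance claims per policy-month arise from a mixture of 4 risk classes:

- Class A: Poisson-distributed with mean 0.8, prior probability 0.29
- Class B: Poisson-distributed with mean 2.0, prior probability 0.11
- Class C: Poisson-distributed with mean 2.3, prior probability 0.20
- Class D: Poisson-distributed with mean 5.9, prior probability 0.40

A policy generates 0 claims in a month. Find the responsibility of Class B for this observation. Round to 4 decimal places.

0.0895

By Bayes' theorem, P(k | x) = π_k f_k(x) / Σ_j π_j f_j(x).
Evaluate each component's likelihood at the observed value:
  L_A = e^(−0.8)·0.8^0/0! = 0.449329
  L_B = e^(−2.0)·2.0^0/0! = 0.135335
  L_C = e^(−2.3)·2.3^0/0! = 0.100259
  L_D = e^(−5.9)·5.9^0/0! = 0.00273944
Unnormalised posteriors:
  π_A·L_A = 0.29 × 0.449329 = 0.130305
  π_B·L_B = 0.11 × 0.135335 = 0.0148869
  π_C·L_C = 0.20 × 0.100259 = 0.0200518
  π_D·L_D = 0.40 × 0.00273944 = 0.00109578
Denominator: 0.130305 + 0.0148869 + 0.0200518 + 0.00109578 = 0.16634
P(Class B | x) = 0.0148869 / 0.16634 ≈ 0.0895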